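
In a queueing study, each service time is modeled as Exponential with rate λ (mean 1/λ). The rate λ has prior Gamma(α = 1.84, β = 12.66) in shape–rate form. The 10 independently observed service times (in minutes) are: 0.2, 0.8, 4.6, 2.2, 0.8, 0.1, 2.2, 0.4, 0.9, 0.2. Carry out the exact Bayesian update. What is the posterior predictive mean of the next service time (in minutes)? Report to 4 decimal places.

2.3118

With a Gamma(shape α, rate β) prior on the exponential rate λ, the posterior after n observations with total T = Σxᵢ is Gamma(α+n, β+T).
Sum of observations T = 12.4 minutes; n = 10.
Posterior: Gamma(1.84+10, 12.66+12.4) = Gamma(11.84, 25.06).
The predictive distribution for the next observation is Lomax; its mean is β/(α−1) = 25.06/10.84 = 2.3118.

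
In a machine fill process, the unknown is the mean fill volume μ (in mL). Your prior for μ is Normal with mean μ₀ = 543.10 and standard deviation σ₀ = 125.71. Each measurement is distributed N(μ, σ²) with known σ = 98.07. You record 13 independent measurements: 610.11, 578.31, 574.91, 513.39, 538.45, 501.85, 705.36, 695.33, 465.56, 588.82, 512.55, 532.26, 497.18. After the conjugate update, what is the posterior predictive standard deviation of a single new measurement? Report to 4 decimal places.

101.6094

For Normal data with known variance σ², a Normal(μ₀, σ₀²) prior on μ is conjugate. Posterior precision = 1/σ₀² + n/σ²; posterior mean is the precision-weighted average of μ₀ and x̄.
σ₀² = 125.71² = 15803.0041, σ² = 98.07² = 9617.7249; σ² + n·σ₀² = 9617.7249 + 13·15803.0041 = 215056.7782.
Posterior precision = 1/σ₀² + n/σ² = 1/15803.0041 + 13/9617.7249 = (σ² + n·σ₀²)/(σ₀²σ²) = 215056.7782/(15803.0041·9617.7249); posterior variance σₙ² = σ₀²σ²/(σ² + n·σ₀²) = 15803.0041·9617.7249/215056.7782 = 706.738692.
Predictive variance for one new observation = σₙ² + σ² = 15803.0041·9617.7249/215056.7782 + 9617.7249 = σ²·(σ₀² + 215056.7782)/215056.7782 = 9617.7249·230859.7823/215056.7782 = 10324.463592; SD = √(9617.7249·230859.7823/215056.7782) = 101.6094.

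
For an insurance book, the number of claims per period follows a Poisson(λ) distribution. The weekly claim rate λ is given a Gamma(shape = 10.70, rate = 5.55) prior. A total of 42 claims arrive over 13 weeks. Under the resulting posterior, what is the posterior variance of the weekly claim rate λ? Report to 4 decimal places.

0.1532

With a Gamma(shape α, rate β) prior, the Poisson likelihood is conjugate: the posterior is Gamma(α + ΣXᵢ, β + n).
Posterior: Gamma(α+S, β+n) = Gamma(10.70+42, 5.55+13) = Gamma(52.70, 18.55).
Var = α/β² = 52.70/18.55² = 0.1532.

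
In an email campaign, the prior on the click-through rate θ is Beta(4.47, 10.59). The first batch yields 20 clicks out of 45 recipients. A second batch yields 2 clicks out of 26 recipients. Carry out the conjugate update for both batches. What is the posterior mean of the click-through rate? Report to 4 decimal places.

The Beta prior is conjugate to a Binomial/Bernoulli likelihood; the update adds successes to α and failures to β.
After batch 1: Beta(4.47+20, 10.59+25) = Beta(24.47, 35.59).
After batch 2: Beta(24.47+2, 35.59+24) = Beta(26.47, 59.59).
Posterior mean = α/(α+β) = 26.47/86.06 = 0.3076.

0.3076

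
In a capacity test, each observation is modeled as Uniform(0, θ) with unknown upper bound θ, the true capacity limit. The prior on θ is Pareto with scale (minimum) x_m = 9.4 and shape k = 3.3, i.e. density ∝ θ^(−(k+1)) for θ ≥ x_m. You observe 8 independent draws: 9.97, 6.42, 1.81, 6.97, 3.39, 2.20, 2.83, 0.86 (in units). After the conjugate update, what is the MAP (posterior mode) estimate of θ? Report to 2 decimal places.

9.97

A Pareto(scale x_m, shape k) prior on the upper bound θ of Uniform(0, θ) is conjugate: posterior is Pareto(max(x_m, max xᵢ), k + n).
Sample maximum = 9.97; prior scale x_m = 9.4 → posterior scale = max = 9.97.
Posterior shape = 3.3 + 8 = 11.3.
The Pareto density is decreasing on [x_m, ∞), so the mode is x_m = 9.97.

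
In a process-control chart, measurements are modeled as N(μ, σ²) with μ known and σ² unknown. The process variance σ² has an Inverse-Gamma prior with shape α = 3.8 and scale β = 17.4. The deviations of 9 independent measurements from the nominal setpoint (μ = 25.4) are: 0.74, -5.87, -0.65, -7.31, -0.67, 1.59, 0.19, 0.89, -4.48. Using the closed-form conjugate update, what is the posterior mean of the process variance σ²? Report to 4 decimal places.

10.1054

With known mean μ and an Inverse-Gamma(α, β) prior on σ², the Normal likelihood is conjugate: posterior is Inv-Gamma(α + n/2, β + Σ(xᵢ−μ)²/2).
Σ(xᵢ−μ)² = (0.74)² + (-5.87)² + (-0.65)² + (-7.31)² + (-0.67)² + (1.59)² + (0.19)² + (0.89)² + (-4.48)² = 112.7387.
Posterior: Inv-Gamma(3.8 + 9/2, 17.4 + 112.7387/2) = Inv-Gamma(8.30, 73.76935).
E[σ²|data] = β/(α−1) = 73.76935/7.30 = 10.1054.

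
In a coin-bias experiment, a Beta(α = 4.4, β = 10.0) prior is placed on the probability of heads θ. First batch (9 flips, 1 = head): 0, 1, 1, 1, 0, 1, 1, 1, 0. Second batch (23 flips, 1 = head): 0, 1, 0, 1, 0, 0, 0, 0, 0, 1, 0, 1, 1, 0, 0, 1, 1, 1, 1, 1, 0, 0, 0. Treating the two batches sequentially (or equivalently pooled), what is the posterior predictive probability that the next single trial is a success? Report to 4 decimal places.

0.4397

The Beta prior is conjugate to a Binomial/Bernoulli likelihood; the update adds successes to α and failures to β.
After batch 1: Beta(4.4+6, 10.0+3) = Beta(10.4, 13.0).
After batch 2: Beta(10.4+10, 13.0+13) = Beta(20.4, 26.0).
For a single future Bernoulli trial, P(success | data) = α/(α+β) = 0.4397.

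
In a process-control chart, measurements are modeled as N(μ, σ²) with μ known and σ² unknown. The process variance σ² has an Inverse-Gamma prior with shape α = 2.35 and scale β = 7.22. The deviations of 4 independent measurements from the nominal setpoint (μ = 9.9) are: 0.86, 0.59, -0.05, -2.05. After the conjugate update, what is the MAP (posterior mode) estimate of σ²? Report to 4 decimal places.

With known mean μ and an Inverse-Gamma(α, β) prior on σ², the Normal likelihood is conjugate: posterior is Inv-Gamma(α + n/2, β + Σ(xᵢ−μ)²/2).
Σ(xᵢ−μ)² = (0.86)² + (0.59)² + (-0.05)² + (-2.05)² = 5.2927.
Posterior: Inv-Gamma(2.35 + 4/2, 7.22 + 5.2927/2) = Inv-Gamma(4.35, 9.86635).
Mode = β/(α+1) = 9.86635/5.35 = 1.8442.

1.8442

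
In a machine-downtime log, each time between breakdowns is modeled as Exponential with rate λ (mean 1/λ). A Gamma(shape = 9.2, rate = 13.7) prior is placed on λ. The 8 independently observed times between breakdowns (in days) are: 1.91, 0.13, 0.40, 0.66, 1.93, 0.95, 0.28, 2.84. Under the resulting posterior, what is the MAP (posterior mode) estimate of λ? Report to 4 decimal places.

0.7105

With a Gamma(shape α, rate β) prior on the exponential rate λ, the posterior after n observations with total T = Σxᵢ is Gamma(α+n, β+T).
Sum of observations T = 9.10 days; n = 8.
Posterior: Gamma(9.2+8, 13.7+9.10) = Gamma(17.2, 22.80).
Mode = (α−1)/β = 0.7105.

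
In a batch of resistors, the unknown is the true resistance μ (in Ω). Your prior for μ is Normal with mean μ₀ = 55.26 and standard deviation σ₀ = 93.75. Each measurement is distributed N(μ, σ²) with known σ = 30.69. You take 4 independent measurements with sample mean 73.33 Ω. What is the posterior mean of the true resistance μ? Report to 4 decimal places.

72.8585

For Normal data with known variance σ², a Normal(μ₀, σ₀²) prior on μ is conjugate. Posterior precision = 1/σ₀² + n/σ²; posterior mean is the precision-weighted average of μ₀ and x̄.
n·x̄ = 4·73.33 = 293.32.
σ₀² = 93.75² = 8789.0625, σ² = 30.69² = 941.8761; σ² + n·σ₀² = 941.8761 + 4·8789.0625 = 36098.1261.
Posterior mean = (μ₀/σ₀² + n·x̄/σ²)/(1/σ₀² + n/σ²) = (σ²·μ₀ + σ₀²·n·x̄)/(σ² + n·σ₀²) = (941.8761·55.26 + 8789.0625·293.32)/36098.1261 = 2630055.885786/36098.1261 = 72.8585.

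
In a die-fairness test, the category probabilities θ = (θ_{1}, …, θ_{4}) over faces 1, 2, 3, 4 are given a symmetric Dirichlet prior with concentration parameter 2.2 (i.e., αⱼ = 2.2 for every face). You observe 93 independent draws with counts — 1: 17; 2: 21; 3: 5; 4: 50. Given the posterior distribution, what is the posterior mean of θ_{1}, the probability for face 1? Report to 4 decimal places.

The Dirichlet prior is conjugate to the Multinomial likelihood: each posterior αⱼ = prior αⱼ + observed count nⱼ.
Posterior concentration: (19.2, 23.2, 7.2, 52.2), total = 101.8.
E[θ_{1}|data] = α_{1}/Σα = 19.2/101.8 = 0.1886.

0.1886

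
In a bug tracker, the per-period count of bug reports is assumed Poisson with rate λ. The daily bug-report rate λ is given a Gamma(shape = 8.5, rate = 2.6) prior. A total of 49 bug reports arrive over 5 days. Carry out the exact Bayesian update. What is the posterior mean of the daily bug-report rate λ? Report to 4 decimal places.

With a Gamma(shape α, rate β) prior, the Poisson likelihood is conjugate: the posterior is Gamma(α + ΣXᵢ, β + n).
Posterior: Gamma(α+S, β+n) = Gamma(8.5+49, 2.6+5) = Gamma(57.5, 7.6).
Posterior mean = α/β = 57.5/7.6 = 7.5658.

7.5658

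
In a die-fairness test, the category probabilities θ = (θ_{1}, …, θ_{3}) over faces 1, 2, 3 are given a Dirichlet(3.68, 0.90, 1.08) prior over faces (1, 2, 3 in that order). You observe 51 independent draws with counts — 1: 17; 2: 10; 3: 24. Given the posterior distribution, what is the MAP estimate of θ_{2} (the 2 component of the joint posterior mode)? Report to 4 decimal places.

The Dirichlet prior is conjugate to the Multinomial likelihood: each posterior αⱼ = prior αⱼ + observed count nⱼ.
Posterior concentration: (20.68, 10.90, 25.08), total = 56.66.
Joint mode component: (α_{2}−1)/(Σα−K) = 9.90/53.66 = 0.1845.

0.1845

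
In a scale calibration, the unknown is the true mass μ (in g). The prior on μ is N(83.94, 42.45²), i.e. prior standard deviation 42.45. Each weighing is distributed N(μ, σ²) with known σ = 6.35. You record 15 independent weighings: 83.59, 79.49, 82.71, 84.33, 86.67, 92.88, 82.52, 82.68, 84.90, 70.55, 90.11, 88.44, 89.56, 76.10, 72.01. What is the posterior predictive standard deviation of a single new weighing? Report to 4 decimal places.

For Normal data with known variance σ², a Normal(μ₀, σ₀²) prior on μ is conjugate. Posterior precision = 1/σ₀² + n/σ²; posterior mean is the precision-weighted average of μ₀ and x̄.
σ₀² = 42.45² = 1802.0025, σ² = 6.35² = 40.3225; σ² + n·σ₀² = 40.3225 + 15·1802.0025 = 27070.36.
Posterior precision = 1/σ₀² + n/σ² = 1/1802.0025 + 15/40.3225 = (σ² + n·σ₀²)/(σ₀²σ²) = 27070.36/(1802.0025·40.3225); posterior variance σₙ² = σ₀²σ²/(σ² + n·σ₀²) = 1802.0025·40.3225/27070.36 = 2.684163.
Predictive variance for one new observation = σₙ² + σ² = 1802.0025·40.3225/27070.36 + 40.3225 = σ²·(σ₀² + 27070.36)/27070.36 = 40.3225·28872.3625/27070.36 = 43.006663; SD = √(40.3225·28872.3625/27070.36) = 6.5579.

6.5579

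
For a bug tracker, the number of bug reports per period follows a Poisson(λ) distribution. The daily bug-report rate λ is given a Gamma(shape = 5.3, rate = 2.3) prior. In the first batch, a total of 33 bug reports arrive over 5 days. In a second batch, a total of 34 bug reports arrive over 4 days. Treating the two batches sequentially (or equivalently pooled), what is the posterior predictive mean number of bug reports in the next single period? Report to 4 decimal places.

6.3982

With a Gamma(shape α, rate β) prior, the Poisson likelihood is conjugate: the posterior is Gamma(α + ΣXᵢ, β + n).
After batch 1: Gamma(α+S, β+n) = Gamma(5.3+33, 2.3+5) = Gamma(38.3, 7.3).
After batch 2: Gamma(α+S, β+n) = Gamma(38.3+34, 7.3+4) = Gamma(72.3, 11.3).
The predictive distribution for one future period is NegBinom with mean α/β = 6.3982.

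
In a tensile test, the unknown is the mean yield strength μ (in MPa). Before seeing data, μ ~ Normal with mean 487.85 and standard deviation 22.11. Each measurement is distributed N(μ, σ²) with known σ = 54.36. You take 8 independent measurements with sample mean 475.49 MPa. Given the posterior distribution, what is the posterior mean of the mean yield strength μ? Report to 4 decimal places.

480.8097

For Normal data with known variance σ², a Normal(μ₀, σ₀²) prior on μ is conjugate. Posterior precision = 1/σ₀² + n/σ²; posterior mean is the precision-weighted average of μ₀ and x̄.
n·x̄ = 8·475.49 = 3803.92.
σ₀² = 22.11² = 488.8521, σ² = 54.36² = 2955.0096; σ² + n·σ₀² = 2955.0096 + 8·488.8521 = 6865.8264.
Posterior mean = (μ₀/σ₀² + n·x̄/σ²)/(1/σ₀² + n/σ²) = (σ²·μ₀ + σ₀²·n·x̄)/(σ² + n·σ₀²) = (2955.0096·487.85 + 488.8521·3803.92)/6865.8264 = 3301155.713592/6865.8264 = 480.8097.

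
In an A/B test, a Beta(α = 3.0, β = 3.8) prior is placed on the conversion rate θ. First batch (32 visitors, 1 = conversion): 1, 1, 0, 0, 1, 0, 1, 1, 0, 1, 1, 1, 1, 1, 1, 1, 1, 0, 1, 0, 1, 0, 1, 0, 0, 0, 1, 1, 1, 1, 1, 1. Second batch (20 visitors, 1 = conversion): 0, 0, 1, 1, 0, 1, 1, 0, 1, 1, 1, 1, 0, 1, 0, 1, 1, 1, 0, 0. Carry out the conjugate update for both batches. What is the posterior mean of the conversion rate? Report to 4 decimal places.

The Beta prior is conjugate to a Binomial/Bernoulli likelihood; the update adds successes to α and failures to β.
After batch 1: Beta(3.0+22, 3.8+10) = Beta(25.0, 13.8).
After batch 2: Beta(25.0+12, 13.8+8) = Beta(37.0, 21.8).
Posterior mean = α/(α+β) = 37.0/58.8 = 0.6293.

0.6293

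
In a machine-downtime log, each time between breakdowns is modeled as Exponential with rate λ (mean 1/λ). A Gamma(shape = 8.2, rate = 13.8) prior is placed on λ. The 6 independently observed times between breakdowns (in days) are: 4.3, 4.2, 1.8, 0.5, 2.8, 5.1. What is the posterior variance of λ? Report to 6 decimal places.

With a Gamma(shape α, rate β) prior on the exponential rate λ, the posterior after n observations with total T = Σxᵢ is Gamma(α+n, β+T).
Sum of observations T = 18.7 days; n = 6.
Posterior: Gamma(8.2+6, 13.8+18.7) = Gamma(14.2, 32.5).
Var = α/β² = 0.013444.

0.013444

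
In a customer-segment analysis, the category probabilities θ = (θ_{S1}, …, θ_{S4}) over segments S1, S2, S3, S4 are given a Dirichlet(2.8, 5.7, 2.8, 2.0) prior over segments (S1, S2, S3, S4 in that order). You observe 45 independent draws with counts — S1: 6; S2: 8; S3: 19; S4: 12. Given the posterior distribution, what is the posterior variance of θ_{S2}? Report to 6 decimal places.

0.003032

The Dirichlet prior is conjugate to the Multinomial likelihood: each posterior αⱼ = prior αⱼ + observed count nⱼ.
Posterior concentration: (8.8, 13.7, 21.8, 14.0), total = 58.3.
Var[θ_j] = α_j(Σα−α_j)/((Σα)²(Σα+1)) = 13.7·44.6/(58.3²·59.3) = 0.003032.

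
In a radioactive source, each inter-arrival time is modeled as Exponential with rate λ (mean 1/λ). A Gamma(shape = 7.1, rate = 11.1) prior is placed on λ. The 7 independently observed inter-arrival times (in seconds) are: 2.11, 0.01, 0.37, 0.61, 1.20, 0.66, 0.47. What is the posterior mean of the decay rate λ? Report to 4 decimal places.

With a Gamma(shape α, rate β) prior on the exponential rate λ, the posterior after n observations with total T = Σxᵢ is Gamma(α+n, β+T).
Sum of observations T = 5.43 seconds; n = 7.
Posterior: Gamma(7.1+7, 11.1+5.43) = Gamma(14.1, 16.53).
Posterior mean of λ = α/β = 14.1/16.53 = 0.8530.

0.8530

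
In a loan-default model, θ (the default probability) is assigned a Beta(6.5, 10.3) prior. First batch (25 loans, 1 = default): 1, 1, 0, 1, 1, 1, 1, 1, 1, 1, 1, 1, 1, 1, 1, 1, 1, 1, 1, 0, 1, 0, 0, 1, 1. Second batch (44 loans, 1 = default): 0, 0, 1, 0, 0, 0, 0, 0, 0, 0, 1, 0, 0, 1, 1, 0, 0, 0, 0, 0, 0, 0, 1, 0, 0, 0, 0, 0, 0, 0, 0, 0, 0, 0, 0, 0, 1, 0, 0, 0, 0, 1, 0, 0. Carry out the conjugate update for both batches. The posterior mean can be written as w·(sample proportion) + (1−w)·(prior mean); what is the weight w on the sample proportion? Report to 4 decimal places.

0.8042

The Beta prior is conjugate to a Binomial/Bernoulli likelihood; the update adds successes to α and failures to β.
Total number of loans: n = 25 + 44 = 69.
Posterior mean = (α₀+k)/(α₀+β₀+n) = [n/(α₀+β₀+n)]·(k/n) + [(α₀+β₀)/(α₀+β₀+n)]·α₀/(α₀+β₀), so only n and the prior enter the weight.
The weight on the data is w = n/(α₀+β₀+n) = 69/(6.5+10.3+69) = 69/85.8 = 0.8042.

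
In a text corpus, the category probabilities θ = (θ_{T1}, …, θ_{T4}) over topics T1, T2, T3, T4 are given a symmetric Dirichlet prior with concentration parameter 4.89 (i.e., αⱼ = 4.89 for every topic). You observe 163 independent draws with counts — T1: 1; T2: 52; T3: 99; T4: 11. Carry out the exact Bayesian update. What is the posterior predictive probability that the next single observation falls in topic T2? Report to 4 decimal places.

0.3116

The Dirichlet prior is conjugate to the Multinomial likelihood: each posterior αⱼ = prior αⱼ + observed count nⱼ.
Posterior concentration: (5.89, 56.89, 103.89, 15.89), total = 182.56.
P(next = T2 | data) = α_{T2}/Σα = 0.3116.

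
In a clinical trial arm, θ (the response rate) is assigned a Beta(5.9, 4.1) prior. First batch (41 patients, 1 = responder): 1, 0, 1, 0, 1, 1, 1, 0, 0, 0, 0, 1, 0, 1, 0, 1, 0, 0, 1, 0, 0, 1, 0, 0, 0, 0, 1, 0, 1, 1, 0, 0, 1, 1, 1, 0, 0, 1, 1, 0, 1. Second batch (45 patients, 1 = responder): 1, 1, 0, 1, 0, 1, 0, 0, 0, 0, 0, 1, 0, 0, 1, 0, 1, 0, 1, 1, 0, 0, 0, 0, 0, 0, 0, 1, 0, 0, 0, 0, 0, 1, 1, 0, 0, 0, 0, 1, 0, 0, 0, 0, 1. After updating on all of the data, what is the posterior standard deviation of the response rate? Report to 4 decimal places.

The Beta prior is conjugate to a Binomial/Bernoulli likelihood; the update adds successes to α and failures to β.
After batch 1: Beta(5.9+19, 4.1+22) = Beta(24.9, 26.1).
After batch 2: Beta(24.9+14, 26.1+31) = Beta(38.9, 57.1).
Var = αβ/((α+β)²(α+β+1)) = 38.9·57.1/(96.0²·97.0) = 0.00248469; SD = √0.00248469 = 0.0498.

0.0498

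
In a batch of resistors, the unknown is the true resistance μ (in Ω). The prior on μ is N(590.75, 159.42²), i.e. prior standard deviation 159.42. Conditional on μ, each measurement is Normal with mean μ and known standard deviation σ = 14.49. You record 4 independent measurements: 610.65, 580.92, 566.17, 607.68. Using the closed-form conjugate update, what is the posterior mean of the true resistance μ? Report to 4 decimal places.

591.3538

For Normal data with known variance σ², a Normal(μ₀, σ₀²) prior on μ is conjugate. Posterior precision = 1/σ₀² + n/σ²; posterior mean is the precision-weighted average of μ₀ and x̄.
Σxᵢ = 610.65 + 580.92 + 566.17 + 607.68 = 2365.42, so n·x̄ = 2365.42.
σ₀² = 159.42² = 25414.7364, σ² = 14.49² = 209.9601; σ² + n·σ₀² = 209.9601 + 4·25414.7364 = 101868.9057.
Posterior mean = (μ₀/σ₀² + n·x̄/σ²)/(1/σ₀² + n/σ²) = (σ²·μ₀ + σ₀²·n·x̄)/(σ² + n·σ₀²) = (209.9601·590.75 + 25414.7364·2365.42)/101868.9057 = 60240559.704363/101868.9057 = 591.3538.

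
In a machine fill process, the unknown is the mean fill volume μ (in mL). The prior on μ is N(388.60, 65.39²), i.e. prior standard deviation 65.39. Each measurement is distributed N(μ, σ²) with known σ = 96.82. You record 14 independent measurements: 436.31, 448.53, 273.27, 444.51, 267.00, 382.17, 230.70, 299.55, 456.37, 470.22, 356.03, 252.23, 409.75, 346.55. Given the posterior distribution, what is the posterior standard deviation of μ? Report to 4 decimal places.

For Normal data with known variance σ², a Normal(μ₀, σ₀²) prior on μ is conjugate. Posterior precision = 1/σ₀² + n/σ²; posterior mean is the precision-weighted average of μ₀ and x̄.
σ₀² = 65.39² = 4275.8521, σ² = 96.82² = 9374.1124; σ² + n·σ₀² = 9374.1124 + 14·4275.8521 = 69236.0418.
Posterior precision = 1/σ₀² + n/σ² = 1/4275.8521 + 14/9374.1124 = (σ² + n·σ₀²)/(σ₀²σ²) = 69236.0418/(4275.8521·9374.1124); posterior variance σₙ² = σ₀²σ²/(σ² + n·σ₀²) = 4275.8521·9374.1124/69236.0418 = 578.922728.
Posterior SD = √σₙ² = √(4275.8521·9374.1124/69236.0418) = 24.0608.

24.0608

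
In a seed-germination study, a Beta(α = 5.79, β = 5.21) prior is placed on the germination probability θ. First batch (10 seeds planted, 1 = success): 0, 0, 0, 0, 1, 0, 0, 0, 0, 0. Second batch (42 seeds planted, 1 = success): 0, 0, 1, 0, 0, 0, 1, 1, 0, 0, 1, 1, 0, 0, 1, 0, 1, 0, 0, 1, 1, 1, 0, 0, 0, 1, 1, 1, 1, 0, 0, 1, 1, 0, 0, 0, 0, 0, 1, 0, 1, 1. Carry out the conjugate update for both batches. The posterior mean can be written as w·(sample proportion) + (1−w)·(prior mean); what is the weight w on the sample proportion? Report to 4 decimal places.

The Beta prior is conjugate to a Binomial/Bernoulli likelihood; the update adds successes to α and failures to β.
Total number of seeds planted: n = 10 + 42 = 52.
Posterior mean = (α₀+k)/(α₀+β₀+n) = [n/(α₀+β₀+n)]·(k/n) + [(α₀+β₀)/(α₀+β₀+n)]·α₀/(α₀+β₀), so only n and the prior enter the weight.
The weight on the data is w = n/(α₀+β₀+n) = 52/(5.79+5.21+52) = 52/63.00 = 0.8254.

0.8254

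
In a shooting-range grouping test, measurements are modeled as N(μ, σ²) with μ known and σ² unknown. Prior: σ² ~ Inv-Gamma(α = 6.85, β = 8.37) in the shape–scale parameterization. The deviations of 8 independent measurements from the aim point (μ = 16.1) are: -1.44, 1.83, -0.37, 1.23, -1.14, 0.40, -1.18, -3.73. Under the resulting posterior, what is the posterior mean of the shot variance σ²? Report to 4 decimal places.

2.0598

With known mean μ and an Inverse-Gamma(α, β) prior on σ², the Normal likelihood is conjugate: posterior is Inv-Gamma(α + n/2, β + Σ(xᵢ−μ)²/2).
Σ(xᵢ−μ)² = (-1.44)² + (1.83)² + (-0.37)² + (1.23)² + (-1.14)² + (0.40)² + (-1.18)² + (-3.73)² = 23.8372.
Posterior: Inv-Gamma(6.85 + 8/2, 8.37 + 23.8372/2) = Inv-Gamma(10.85, 20.28860).
E[σ²|data] = β/(α−1) = 20.28860/9.85 = 2.0598.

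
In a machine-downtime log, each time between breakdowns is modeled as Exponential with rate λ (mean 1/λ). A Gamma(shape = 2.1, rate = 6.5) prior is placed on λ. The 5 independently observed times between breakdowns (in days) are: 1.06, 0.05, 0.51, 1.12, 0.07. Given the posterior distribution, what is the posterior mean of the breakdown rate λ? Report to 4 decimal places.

0.7626

With a Gamma(shape α, rate β) prior on the exponential rate λ, the posterior after n observations with total T = Σxᵢ is Gamma(α+n, β+T).
Sum of observations T = 2.81 days; n = 5.
Posterior: Gamma(2.1+5, 6.5+2.81) = Gamma(7.1, 9.31).
Posterior mean of λ = α/β = 7.1/9.31 = 0.7626.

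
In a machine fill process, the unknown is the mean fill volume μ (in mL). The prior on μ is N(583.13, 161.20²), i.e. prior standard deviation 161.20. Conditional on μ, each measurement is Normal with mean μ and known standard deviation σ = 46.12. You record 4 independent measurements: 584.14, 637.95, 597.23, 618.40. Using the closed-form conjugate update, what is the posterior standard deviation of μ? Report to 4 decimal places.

For Normal data with known variance σ², a Normal(μ₀, σ₀²) prior on μ is conjugate. Posterior precision = 1/σ₀² + n/σ²; posterior mean is the precision-weighted average of μ₀ and x̄.
σ₀² = 161.20² = 25985.44, σ² = 46.12² = 2127.0544; σ² + n·σ₀² = 2127.0544 + 4·25985.44 = 106068.8144.
Posterior precision = 1/σ₀² + n/σ² = 1/25985.44 + 4/2127.0544 = (σ² + n·σ₀²)/(σ₀²σ²) = 106068.8144/(25985.44·2127.0544); posterior variance σₙ² = σ₀²σ²/(σ² + n·σ₀²) = 25985.44·2127.0544/106068.8144 = 521.099861.
Posterior SD = √σₙ² = √(25985.44·2127.0544/106068.8144) = 22.8276.

22.8276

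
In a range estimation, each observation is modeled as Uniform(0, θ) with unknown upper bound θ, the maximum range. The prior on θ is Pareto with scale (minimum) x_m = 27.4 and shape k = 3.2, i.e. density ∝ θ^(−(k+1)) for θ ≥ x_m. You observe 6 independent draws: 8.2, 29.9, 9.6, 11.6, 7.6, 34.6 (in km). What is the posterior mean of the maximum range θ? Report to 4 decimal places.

38.8195

A Pareto(scale x_m, shape k) prior on the upper bound θ of Uniform(0, θ) is conjugate: posterior is Pareto(max(x_m, max xᵢ), k + n).
Sample maximum = 34.6; prior scale x_m = 27.4 → posterior scale = max = 34.6.
Posterior shape = 3.2 + 6 = 9.2.
E[θ|data] = k·x_m/(k−1) = 9.2·34.6/8.2 = 38.8195.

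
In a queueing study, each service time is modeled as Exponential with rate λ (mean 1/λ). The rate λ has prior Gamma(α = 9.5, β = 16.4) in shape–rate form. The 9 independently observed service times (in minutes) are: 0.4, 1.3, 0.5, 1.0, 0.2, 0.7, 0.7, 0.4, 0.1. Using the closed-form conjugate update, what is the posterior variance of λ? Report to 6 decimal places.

With a Gamma(shape α, rate β) prior on the exponential rate λ, the posterior after n observations with total T = Σxᵢ is Gamma(α+n, β+T).
Sum of observations T = 5.3 minutes; n = 9.
Posterior: Gamma(9.5+9, 16.4+5.3) = Gamma(18.5, 21.7).
Var = α/β² = 0.039287.

0.039287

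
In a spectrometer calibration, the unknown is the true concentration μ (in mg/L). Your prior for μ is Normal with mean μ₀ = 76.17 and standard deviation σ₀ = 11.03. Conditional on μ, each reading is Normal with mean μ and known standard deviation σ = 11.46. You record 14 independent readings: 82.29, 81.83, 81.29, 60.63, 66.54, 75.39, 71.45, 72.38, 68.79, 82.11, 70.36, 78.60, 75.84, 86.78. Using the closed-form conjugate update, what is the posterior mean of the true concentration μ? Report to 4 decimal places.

For Normal data with known variance σ², a Normal(μ₀, σ₀²) prior on μ is conjugate. Posterior precision = 1/σ₀² + n/σ²; posterior mean is the precision-weighted average of μ₀ and x̄.
Σxᵢ = 82.29 + 81.83 + 81.29 + 60.63 + 66.54 + 75.39 + 71.45 + 72.38 + 68.79 + 82.11 + 70.36 + 78.60 + 75.84 + 86.78 = 1054.28, so n·x̄ = 1054.28.
σ₀² = 11.03² = 121.6609, σ² = 11.46² = 131.3316; σ² + n·σ₀² = 131.3316 + 14·121.6609 = 1834.5842.
Posterior mean = (μ₀/σ₀² + n·x̄/σ²)/(1/σ₀² + n/σ²) = (σ²·μ₀ + σ₀²·n·x̄)/(σ² + n·σ₀²) = (131.3316·76.17 + 121.6609·1054.28)/1834.5842 = 138268.181624/1834.5842 = 75.3676.

75.3676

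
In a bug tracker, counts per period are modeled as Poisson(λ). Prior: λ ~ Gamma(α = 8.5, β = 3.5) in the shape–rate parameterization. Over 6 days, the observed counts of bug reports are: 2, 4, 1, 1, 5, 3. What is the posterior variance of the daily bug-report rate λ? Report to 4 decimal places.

With a Gamma(shape α, rate β) prior, the Poisson likelihood is conjugate: the posterior is Gamma(α + ΣXᵢ, β + n).
Sum of counts S = 16 over n = 6 days.
Posterior: Gamma(α+S, β+n) = Gamma(8.5+16, 3.5+6) = Gamma(24.5, 9.5).
Var = α/β² = 24.5/9.5² = 0.2715.

0.2715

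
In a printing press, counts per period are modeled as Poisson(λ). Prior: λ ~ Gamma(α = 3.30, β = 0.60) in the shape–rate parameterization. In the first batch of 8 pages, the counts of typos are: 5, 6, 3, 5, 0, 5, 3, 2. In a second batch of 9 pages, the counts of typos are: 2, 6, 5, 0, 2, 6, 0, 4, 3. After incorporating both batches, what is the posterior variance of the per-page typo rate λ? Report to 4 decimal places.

With a Gamma(shape α, rate β) prior, the Poisson likelihood is conjugate: the posterior is Gamma(α + ΣXᵢ, β + n).
Batch 1: sum of counts S = 29 over n = 8 pages.
After batch 1: Gamma(α+S, β+n) = Gamma(3.30+29, 0.60+8) = Gamma(32.30, 8.60).
Batch 2: sum of counts S = 28 over n = 9 pages.
After batch 2: Gamma(α+S, β+n) = Gamma(32.30+28, 8.60+9) = Gamma(60.30, 17.60).
Var = α/β² = 60.30/17.60² = 0.1947.

0.1947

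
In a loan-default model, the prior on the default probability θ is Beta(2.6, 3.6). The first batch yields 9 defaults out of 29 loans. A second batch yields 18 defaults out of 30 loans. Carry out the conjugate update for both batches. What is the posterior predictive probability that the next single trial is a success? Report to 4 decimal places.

The Beta prior is conjugate to a Binomial/Bernoulli likelihood; the update adds successes to α and failures to β.
After batch 1: Beta(2.6+9, 3.6+20) = Beta(11.6, 23.6).
After batch 2: Beta(11.6+18, 23.6+12) = Beta(29.6, 35.6).
For a single future Bernoulli trial, P(success | data) = α/(α+β) = 0.4540.

0.4540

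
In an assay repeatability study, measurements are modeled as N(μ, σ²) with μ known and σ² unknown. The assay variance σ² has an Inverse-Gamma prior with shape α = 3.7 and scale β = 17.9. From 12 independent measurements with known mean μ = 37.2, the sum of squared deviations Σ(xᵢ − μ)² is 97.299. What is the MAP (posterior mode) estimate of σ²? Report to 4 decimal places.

With known mean μ and an Inverse-Gamma(α, β) prior on σ², the Normal likelihood is conjugate: posterior is Inv-Gamma(α + n/2, β + Σ(xᵢ−μ)²/2).
Posterior: Inv-Gamma(3.7 + 12/2, 17.9 + 97.299/2) = Inv-Gamma(9.70, 66.5495).
Mode = β/(α+1) = 66.5495/10.70 = 6.2196.

6.2196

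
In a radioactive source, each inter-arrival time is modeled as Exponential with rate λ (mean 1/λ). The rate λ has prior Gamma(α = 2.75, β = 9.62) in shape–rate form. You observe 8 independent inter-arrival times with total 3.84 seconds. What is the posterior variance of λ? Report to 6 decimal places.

0.059336

With a Gamma(shape α, rate β) prior on the exponential rate λ, the posterior after n observations with total T = Σxᵢ is Gamma(α+n, β+T).
Posterior: Gamma(2.75+8, 9.62+3.84) = Gamma(10.75, 13.46).
Var = α/β² = 0.059336.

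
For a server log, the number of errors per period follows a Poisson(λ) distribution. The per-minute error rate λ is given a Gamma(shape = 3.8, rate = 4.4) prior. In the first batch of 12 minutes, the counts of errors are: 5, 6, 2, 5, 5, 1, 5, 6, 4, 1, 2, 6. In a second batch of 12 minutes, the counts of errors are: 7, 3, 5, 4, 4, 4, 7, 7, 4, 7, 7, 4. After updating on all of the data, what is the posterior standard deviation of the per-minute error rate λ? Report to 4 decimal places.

With a Gamma(shape α, rate β) prior, the Poisson likelihood is conjugate: the posterior is Gamma(α + ΣXᵢ, β + n).
Batch 1: sum of counts S = 48 over n = 12 minutes.
After batch 1: Gamma(α+S, β+n) = Gamma(3.8+48, 4.4+12) = Gamma(51.8, 16.4).
Batch 2: sum of counts S = 63 over n = 12 minutes.
After batch 2: Gamma(α+S, β+n) = Gamma(51.8+63, 16.4+12) = Gamma(114.8, 28.4).
SD = √α/β = √114.8/28.4 = 0.3773.

0.3773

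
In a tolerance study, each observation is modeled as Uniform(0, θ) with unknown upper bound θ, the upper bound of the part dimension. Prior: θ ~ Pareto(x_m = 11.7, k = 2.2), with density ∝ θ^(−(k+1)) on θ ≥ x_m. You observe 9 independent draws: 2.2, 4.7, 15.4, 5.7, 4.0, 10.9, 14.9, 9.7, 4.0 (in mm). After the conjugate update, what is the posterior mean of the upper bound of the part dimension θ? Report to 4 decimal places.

16.9098

A Pareto(scale x_m, shape k) prior on the upper bound θ of Uniform(0, θ) is conjugate: posterior is Pareto(max(x_m, max xᵢ), k + n).
Sample maximum = 15.4; prior scale x_m = 11.7 → posterior scale = max = 15.4.
Posterior shape = 2.2 + 9 = 11.2.
E[θ|data] = k·x_m/(k−1) = 11.2·15.4/10.2 = 16.9098.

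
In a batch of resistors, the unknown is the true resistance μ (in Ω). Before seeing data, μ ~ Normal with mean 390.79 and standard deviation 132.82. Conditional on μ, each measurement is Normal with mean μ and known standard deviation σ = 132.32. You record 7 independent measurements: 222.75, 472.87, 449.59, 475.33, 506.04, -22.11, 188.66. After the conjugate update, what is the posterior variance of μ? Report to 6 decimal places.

For Normal data with known variance σ², a Normal(μ₀, σ₀²) prior on μ is conjugate. Posterior precision = 1/σ₀² + n/σ²; posterior mean is the precision-weighted average of μ₀ and x̄.
σ₀² = 132.82² = 17641.1524, σ² = 132.32² = 17508.5824; σ² + n·σ₀² = 17508.5824 + 7·17641.1524 = 140996.6492.
Posterior precision = 1/σ₀² + n/σ² = 1/17641.1524 + 7/17508.5824 = (σ² + n·σ₀²)/(σ₀²σ²) = 140996.6492/(17641.1524·17508.5824); posterior variance σₙ² = σ₀²σ²/(σ² + n·σ₀²) = 17641.1524·17508.5824/140996.6492 = 2190.630573.

2190.630573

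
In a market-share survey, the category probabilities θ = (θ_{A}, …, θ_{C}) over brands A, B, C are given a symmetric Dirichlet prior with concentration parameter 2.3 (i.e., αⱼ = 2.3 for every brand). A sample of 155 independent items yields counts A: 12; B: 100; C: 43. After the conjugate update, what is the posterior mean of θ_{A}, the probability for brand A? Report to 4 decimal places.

0.0883

The Dirichlet prior is conjugate to the Multinomial likelihood: each posterior αⱼ = prior αⱼ + observed count nⱼ.
Posterior concentration: (14.3, 102.3, 45.3), total = 161.9.
E[θ_{A}|data] = α_{A}/Σα = 14.3/161.9 = 0.0883.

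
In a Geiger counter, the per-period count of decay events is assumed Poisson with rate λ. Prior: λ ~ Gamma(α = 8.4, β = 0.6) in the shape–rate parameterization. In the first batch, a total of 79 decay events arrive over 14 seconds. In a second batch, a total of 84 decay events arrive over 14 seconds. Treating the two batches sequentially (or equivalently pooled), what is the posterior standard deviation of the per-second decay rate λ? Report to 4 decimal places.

0.4578

With a Gamma(shape α, rate β) prior, the Poisson likelihood is conjugate: the posterior is Gamma(α + ΣXᵢ, β + n).
After batch 1: Gamma(α+S, β+n) = Gamma(8.4+79, 0.6+14) = Gamma(87.4, 14.6).
After batch 2: Gamma(α+S, β+n) = Gamma(87.4+84, 14.6+14) = Gamma(171.4, 28.6).
SD = √α/β = √171.4/28.6 = 0.4578.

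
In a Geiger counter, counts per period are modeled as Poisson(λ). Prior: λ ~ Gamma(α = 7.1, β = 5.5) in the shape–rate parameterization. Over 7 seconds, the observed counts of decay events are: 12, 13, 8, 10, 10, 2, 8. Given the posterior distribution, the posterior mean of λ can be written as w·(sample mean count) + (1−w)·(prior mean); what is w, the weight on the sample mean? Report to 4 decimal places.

With a Gamma(shape α, rate β) prior, the Poisson likelihood is conjugate: the posterior is Gamma(α + ΣXᵢ, β + n).
Posterior mean = (α₀+S)/(β₀+n) = [n/(β₀+n)]·(S/n) + [β₀/(β₀+n)]·(α₀/β₀), so only n and β₀ enter the weight.
Weight on data w = n/(β₀+n) = 7/(5.5+7) = 7/12.5 = 0.5600.

0.5600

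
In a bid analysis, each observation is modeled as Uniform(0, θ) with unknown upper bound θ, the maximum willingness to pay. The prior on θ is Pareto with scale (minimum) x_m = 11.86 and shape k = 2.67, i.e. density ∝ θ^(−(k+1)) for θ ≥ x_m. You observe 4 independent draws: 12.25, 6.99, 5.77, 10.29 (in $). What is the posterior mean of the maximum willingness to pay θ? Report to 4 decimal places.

14.4105

A Pareto(scale x_m, shape k) prior on the upper bound θ of Uniform(0, θ) is conjugate: posterior is Pareto(max(x_m, max xᵢ), k + n).
Sample maximum = 12.25; prior scale x_m = 11.86 → posterior scale = max = 12.25.
Posterior shape = 2.67 + 4 = 6.67.
E[θ|data] = k·x_m/(k−1) = 6.67·12.25/5.67 = 14.4105.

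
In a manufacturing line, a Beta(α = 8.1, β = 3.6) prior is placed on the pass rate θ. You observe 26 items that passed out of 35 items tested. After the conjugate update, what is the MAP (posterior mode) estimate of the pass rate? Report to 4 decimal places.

The Beta prior is conjugate to a Binomial/Bernoulli likelihood; the update adds successes to α and failures to β.
Posterior: Beta(α+k, β+n−k) = Beta(8.1+26, 3.6+9) = Beta(34.1, 12.6).
Mode of Beta(a,b) for a,b>1 is (a−1)/(a+b−2) = 33.1/44.7 = 0.7405.

0.7405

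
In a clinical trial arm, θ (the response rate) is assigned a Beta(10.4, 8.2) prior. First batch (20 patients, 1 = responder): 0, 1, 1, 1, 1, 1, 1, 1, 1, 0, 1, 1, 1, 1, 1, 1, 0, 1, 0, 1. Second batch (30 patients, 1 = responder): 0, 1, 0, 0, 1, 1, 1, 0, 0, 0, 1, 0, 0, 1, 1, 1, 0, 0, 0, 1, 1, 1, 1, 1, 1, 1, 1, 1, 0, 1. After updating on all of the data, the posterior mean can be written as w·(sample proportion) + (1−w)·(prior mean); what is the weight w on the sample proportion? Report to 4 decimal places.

0.7289

The Beta prior is conjugate to a Binomial/Bernoulli likelihood; the update adds successes to α and failures to β.
Total number of patients: n = 20 + 30 = 50.
Posterior mean = (α₀+k)/(α₀+β₀+n) = [n/(α₀+β₀+n)]·(k/n) + [(α₀+β₀)/(α₀+β₀+n)]·α₀/(α₀+β₀), so only n and the prior enter the weight.
The weight on the data is w = n/(α₀+β₀+n) = 50/(10.4+8.2+50) = 50/68.6 = 0.7289.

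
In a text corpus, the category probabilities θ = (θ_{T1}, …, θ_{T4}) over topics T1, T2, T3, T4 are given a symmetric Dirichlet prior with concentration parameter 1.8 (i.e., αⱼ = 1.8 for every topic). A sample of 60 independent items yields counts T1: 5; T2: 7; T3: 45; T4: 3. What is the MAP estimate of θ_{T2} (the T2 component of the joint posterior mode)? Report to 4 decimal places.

The Dirichlet prior is conjugate to the Multinomial likelihood: each posterior αⱼ = prior αⱼ + observed count nⱼ.
Posterior concentration: (6.8, 8.8, 46.8, 4.8), total = 67.2.
Joint mode component: (α_{T2}−1)/(Σα−K) = 7.8/63.2 = 0.1234.

0.1234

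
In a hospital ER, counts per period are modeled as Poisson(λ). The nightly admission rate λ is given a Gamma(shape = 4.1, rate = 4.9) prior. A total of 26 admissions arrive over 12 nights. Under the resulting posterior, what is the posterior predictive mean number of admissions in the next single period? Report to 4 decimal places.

1.7811

With a Gamma(shape α, rate β) prior, the Poisson likelihood is conjugate: the posterior is Gamma(α + ΣXᵢ, β + n).
Posterior: Gamma(α+S, β+n) = Gamma(4.1+26, 4.9+12) = Gamma(30.1, 16.9).
The predictive distribution for one future period is NegBinom with mean α/β = 1.7811.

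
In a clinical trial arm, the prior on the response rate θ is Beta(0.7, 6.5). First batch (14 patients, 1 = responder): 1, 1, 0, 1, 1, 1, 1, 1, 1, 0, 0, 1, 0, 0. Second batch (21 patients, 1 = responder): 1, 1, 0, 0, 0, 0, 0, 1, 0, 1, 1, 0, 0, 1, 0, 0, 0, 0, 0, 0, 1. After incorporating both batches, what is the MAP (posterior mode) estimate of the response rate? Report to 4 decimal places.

The Beta prior is conjugate to a Binomial/Bernoulli likelihood; the update adds successes to α and failures to β.
After batch 1: Beta(0.7+9, 6.5+5) = Beta(9.7, 11.5).
After batch 2: Beta(9.7+7, 11.5+14) = Beta(16.7, 25.5).
Mode of Beta(a,b) for a,b>1 is (a−1)/(a+b−2) = 15.7/40.2 = 0.3905.

0.3905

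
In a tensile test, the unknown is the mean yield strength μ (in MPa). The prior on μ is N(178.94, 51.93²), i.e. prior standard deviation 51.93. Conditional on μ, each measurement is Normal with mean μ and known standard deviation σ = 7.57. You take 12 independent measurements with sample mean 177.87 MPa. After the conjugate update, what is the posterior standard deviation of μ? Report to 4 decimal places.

2.1833

For Normal data with known variance σ², a Normal(μ₀, σ₀²) prior on μ is conjugate. Posterior precision = 1/σ₀² + n/σ²; posterior mean is the precision-weighted average of μ₀ and x̄.
σ₀² = 51.93² = 2696.7249, σ² = 7.57² = 57.3049; σ² + n·σ₀² = 57.3049 + 12·2696.7249 = 32418.0037.
Posterior precision = 1/σ₀² + n/σ² = 1/2696.7249 + 12/57.3049 = (σ² + n·σ₀²)/(σ₀²σ²) = 32418.0037/(2696.7249·57.3049); posterior variance σₙ² = σ₀²σ²/(σ² + n·σ₀²) = 2696.7249·57.3049/32418.0037 = 4.766967.
Posterior SD = √σₙ² = √(2696.7249·57.3049/32418.0037) = 2.1833.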